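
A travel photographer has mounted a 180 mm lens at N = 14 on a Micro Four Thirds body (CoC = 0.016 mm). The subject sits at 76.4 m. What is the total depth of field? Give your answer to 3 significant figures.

Hyperfocal distance H = f²/(N·c) + f = 180²/(14 × 0.016) + 180 = 32400/0.224 + 180 ≈ 144822.9 mm ≈ 144.8 m.
Near limit Dn = s·(H − f)/(H + s − 2f) = 76400 × (144822.9 − 180) / (144822.9 + 76400 − 2 × 180) = 76400 × 144642.9 / 220862.9 ≈ 50034 mm.
Far limit Df = s·(H − f)/(H − s) = 76400 × (144822.9 − 180) / (144822.9 − 76400) = 76400 × 144642.9 / 68422.9 ≈ 161506 mm.
Depth of field = Df − Dn = 161506 − 50034 ≈ 111472 mm ≈ 111 m.

111 m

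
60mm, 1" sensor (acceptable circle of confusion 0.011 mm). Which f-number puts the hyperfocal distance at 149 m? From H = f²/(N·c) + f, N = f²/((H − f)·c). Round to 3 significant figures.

f/2.20

Rearrange H = f²/(N·c) + f for N: N = f² / ((H − f)·c).
N = 60² / ((149000 − 60) × 0.011) = 3600 / 1638 ≈ 2.20.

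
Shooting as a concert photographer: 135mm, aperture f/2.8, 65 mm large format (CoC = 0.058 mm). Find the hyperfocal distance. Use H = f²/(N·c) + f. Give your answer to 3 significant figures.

Hyperfocal distance H = f²/(N·c) + f = 135²/(2.8 × 0.058) + 135 = 18225/0.1624 + 135 ≈ 112357.9 mm ≈ 112 m.

112 m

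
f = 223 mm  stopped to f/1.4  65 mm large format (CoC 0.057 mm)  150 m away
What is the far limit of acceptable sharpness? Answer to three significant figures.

Hyperfocal distance H = f²/(N·c) + f = 223²/(1.4 × 0.057) + 223 = 49729/0.0798 + 223 ≈ 623393.4 mm ≈ 623.4 m.
Far limit Df = s·(H − f)/(H − s) = 150000 × (623393.4 − 223) / (623393.4 − 150000) = 150000 × 623170.4 / 473393.4 ≈ 197459 mm ≈ 197 m.

197 m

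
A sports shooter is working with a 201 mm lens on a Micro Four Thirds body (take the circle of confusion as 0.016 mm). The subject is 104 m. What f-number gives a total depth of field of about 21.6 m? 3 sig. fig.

Write h = H − f = f²/(N·c). The thin-lens limits are Dn = s·h/(h + (s−f)) and Df = s·h/(h − (s−f)), so DoF = Df − Dn = 2·s·(s−f)·h / (h² − (s−f)²).
That is a quadratic in h: DoF·h² − 2·s·(s−f)·h − DoF·(s−f)² = 0 ⇒ h = (s−f)·(s + √(s² + DoF²)) / DoF = 103799 × (104000 + √(104000² + 21600²)) / 21600 = 103799 × (104000 + 106219) / 21600 ≈ 1010211 mm.
Then N = f²/(c·h) = 201² / (0.016 × 1010211) = 40401 / 16163 ≈ 2.50.

f/2.50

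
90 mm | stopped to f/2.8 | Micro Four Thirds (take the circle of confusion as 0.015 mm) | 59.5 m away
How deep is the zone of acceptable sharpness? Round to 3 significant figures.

Hyperfocal distance H = f²/(N·c) + f = 90²/(2.8 × 0.015) + 90 = 8100/0.042 + 90 ≈ 192947.1 mm ≈ 192.9 m.
Near limit Dn = s·(H − f)/(H + s − 2f) = 59500 × (192947.1 − 90) / (192947.1 + 59500 − 2 × 90) = 59500 × 192857.1 / 252267.1 ≈ 45487 mm.
Far limit Df = s·(H − f)/(H − s) = 59500 × (192947.1 − 90) / (192947.1 − 59500) = 59500 × 192857.1 / 133447.1 ≈ 85989 mm.
Depth of field = Df − Dn = 85989 − 45487 ≈ 40502 mm ≈ 40.5 m.

40.5 m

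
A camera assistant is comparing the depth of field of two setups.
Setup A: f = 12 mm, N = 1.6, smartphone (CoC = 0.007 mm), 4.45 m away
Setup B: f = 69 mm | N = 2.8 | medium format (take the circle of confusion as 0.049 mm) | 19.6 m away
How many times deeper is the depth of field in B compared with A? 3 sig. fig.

Setup A: H = 12²/(1.6×0.007) + 12 ≈ 12869.1 mm; DoF = Df − Dn = 6795.7 − 3308.1 ≈ 3487.6 mm.
Setup B: H = 69²/(2.8×0.049) + 69 ≈ 34770.2 mm; DoF = Df − Dn = 44834 − 12541 ≈ 32293 mm.
Ratio = 32293 / 3487.6 ≈ 9.26.

9.26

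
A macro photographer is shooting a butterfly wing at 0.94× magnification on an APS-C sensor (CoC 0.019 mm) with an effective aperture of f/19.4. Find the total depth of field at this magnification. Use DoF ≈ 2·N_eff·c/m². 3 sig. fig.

At magnification m, DoF ≈ 2·N_eff·c/m² = 2 × 19.4 × 0.019 / 0.94² = 0.7372 / 0.8836 ≈ 0.834 mm.

0.834 mm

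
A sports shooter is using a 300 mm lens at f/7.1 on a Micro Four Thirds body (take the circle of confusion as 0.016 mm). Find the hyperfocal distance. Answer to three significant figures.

793 m

Hyperfocal distance H = f²/(N·c) + f = 300²/(7.1 × 0.016) + 300 = 90000/0.1136 + 300 ≈ 792553.5 mm ≈ 793 m.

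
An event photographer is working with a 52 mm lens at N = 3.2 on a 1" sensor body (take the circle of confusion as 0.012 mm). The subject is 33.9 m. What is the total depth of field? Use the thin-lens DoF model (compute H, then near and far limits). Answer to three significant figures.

Hyperfocal distance H = f²/(N·c) + f = 52²/(3.2 × 0.012) + 52 = 2704/0.0384 + 52 ≈ 70468.7 mm ≈ 70.47 m.
Near limit Dn = s·(H − f)/(H + s − 2f) = 33900 × (70468.7 − 52) / (70468.7 + 33900 − 2 × 52) = 33900 × 70416.7 / 104264.7 ≈ 22895 mm.
Far limit Df = s·(H − f)/(H − s) = 33900 × (70468.7 − 52) / (70468.7 − 33900) = 33900 × 70416.7 / 36568.7 ≈ 65278 mm.
Depth of field = Df − Dn = 65278 − 22895 ≈ 42383 mm ≈ 42.4 m.

42.4 m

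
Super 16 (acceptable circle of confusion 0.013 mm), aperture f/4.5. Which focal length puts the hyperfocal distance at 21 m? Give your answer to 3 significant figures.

35.0 mm

From H = f²/(N·c) + f, with f ≪ H: f ≈ √(H·N·c) = √(21000 × 4.5 × 0.013) = √1228.5 ≈ 35.05 mm.
Exact: f² + N·c·f − N·c·H = 0 ⇒ f = (−N·c + √((N·c)² + 4·N·c·H))/2 = (−0.0585 + √4914.0)/2 ≈ 35.021 mm ≈ 35.0 mm.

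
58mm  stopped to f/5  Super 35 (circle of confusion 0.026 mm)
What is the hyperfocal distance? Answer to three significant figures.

Hyperfocal distance H = f²/(N·c) + f = 58²/(5 × 0.026) + 58 = 3364/0.13 + 58 ≈ 25934.9 mm ≈ 25.9 m.

25.9 m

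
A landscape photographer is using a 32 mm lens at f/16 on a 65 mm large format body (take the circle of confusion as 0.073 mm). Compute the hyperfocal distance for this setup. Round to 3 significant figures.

Hyperfocal distance H = f²/(N·c) + f = 32²/(16 × 0.073) + 32 = 1024/1.168 + 32 ≈ 908.7 mm ≈ 0.909 m.

0.909 m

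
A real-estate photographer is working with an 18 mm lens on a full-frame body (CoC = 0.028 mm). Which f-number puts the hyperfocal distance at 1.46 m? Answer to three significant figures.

f/8.02

Rearrange H = f²/(N·c) + f for N: N = f² / ((H − f)·c).
N = 18² / ((1460 − 18) × 0.028) = 324 / 40.38 ≈ 8.02.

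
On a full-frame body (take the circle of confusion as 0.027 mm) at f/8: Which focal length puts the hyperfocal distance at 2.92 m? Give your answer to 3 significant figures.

25.0 mm

From H = f²/(N·c) + f, with f ≪ H: f ≈ √(H·N·c) = √(2920 × 8 × 0.027) = √630.72 ≈ 25.11 mm.
Exact: f² + N·c·f − N·c·H = 0 ⇒ f = (−N·c + √((N·c)² + 4·N·c·H))/2 = (−0.216 + √2522.9)/2 ≈ 25.006 mm ≈ 25.0 mm.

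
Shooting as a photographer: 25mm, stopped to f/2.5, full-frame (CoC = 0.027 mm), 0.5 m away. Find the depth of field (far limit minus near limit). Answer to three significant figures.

51.4 mm

Hyperfocal distance H = f²/(N·c) + f = 25²/(2.5 × 0.027) + 25 = 625/0.0675 + 25 ≈ 9284.3 mm ≈ 9.284 m.
Near limit Dn = s·(H − f)/(H + s − 2f) = 500 × (9284.3 − 25) / (9284.3 + 500 − 2 × 25) = 500 × 9259.3 / 9734.3 ≈ 475.602 mm.
Far limit Df = s·(H − f)/(H − s) = 500 × (9284.3 − 25) / (9284.3 − 500) = 500 × 9259.3 / 8784.3 ≈ 527.037 mm.
Depth of field = Df − Dn = 527.037 − 475.602 ≈ 51.435 mm.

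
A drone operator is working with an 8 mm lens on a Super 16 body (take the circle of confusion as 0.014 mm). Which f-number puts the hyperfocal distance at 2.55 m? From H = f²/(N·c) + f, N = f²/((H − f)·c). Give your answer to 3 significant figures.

Rearrange H = f²/(N·c) + f for N: N = f² / ((H − f)·c).
N = 8² / ((2550 − 8) × 0.014) = 64 / 35.59 ≈ 1.80.

f/1.80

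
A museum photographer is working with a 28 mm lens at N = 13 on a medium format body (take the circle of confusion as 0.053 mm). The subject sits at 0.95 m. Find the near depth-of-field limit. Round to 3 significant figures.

Hyperfocal distance H = f²/(N·c) + f = 28²/(13 × 0.053) + 28 = 784/0.689 + 28 ≈ 1165.9 mm ≈ 1.166 m.
Near limit Dn = s·(H − f)/(H + s − 2f) = 950 × (1165.9 − 28) / (1165.9 + 950 − 2 × 28) = 950 × 1137.9 / 2059.9 ≈ 524.78 mm ≈ 0.525 m.

0.525 m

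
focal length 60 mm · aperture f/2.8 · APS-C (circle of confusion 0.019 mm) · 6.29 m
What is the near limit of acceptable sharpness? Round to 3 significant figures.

Hyperfocal distance H = f²/(N·c) + f = 60²/(2.8 × 0.019) + 60 = 3600/0.0532 + 60 ≈ 67729.2 mm ≈ 67.73 m.
Near limit Dn = s·(H − f)/(H + s − 2f) = 6290 × (67729.2 − 60) / (67729.2 + 6290 − 2 × 60) = 6290 × 67669.2 / 73899.2 ≈ 5759.7 mm ≈ 5.76 m.

5.76 m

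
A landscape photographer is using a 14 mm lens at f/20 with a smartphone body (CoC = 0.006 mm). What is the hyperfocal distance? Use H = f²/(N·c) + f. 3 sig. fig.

Hyperfocal distance H = f²/(N·c) + f = 14²/(20 × 0.006) + 14 = 196/0.12 + 14 ≈ 1647.3 mm ≈ 1.65 m.

1.65 m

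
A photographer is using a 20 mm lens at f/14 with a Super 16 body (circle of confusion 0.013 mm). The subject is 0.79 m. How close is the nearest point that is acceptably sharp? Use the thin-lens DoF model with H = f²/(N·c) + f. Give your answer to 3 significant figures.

Hyperfocal distance H = f²/(N·c) + f = 20²/(14 × 0.013) + 20 = 400/0.182 + 20 ≈ 2217.8 mm ≈ 2.218 m.
Near limit Dn = s·(H − f)/(H + s − 2f) = 790 × (2217.8 − 20) / (2217.8 + 790 − 2 × 20) = 790 × 2197.8 / 2967.8 ≈ 585.03 mm ≈ 0.585 m.

0.585 m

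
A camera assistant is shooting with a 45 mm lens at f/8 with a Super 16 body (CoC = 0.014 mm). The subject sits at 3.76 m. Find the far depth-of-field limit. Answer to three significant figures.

Hyperfocal distance H = f²/(N·c) + f = 45²/(8 × 0.014) + 45 = 2025/0.112 + 45 ≈ 18125.4 mm ≈ 18.13 m.
Far limit Df = s·(H − f)/(H − s) = 3760 × (18125.4 − 45) / (18125.4 − 3760) = 3760 × 18080.4 / 14365.4 ≈ 4732.4 mm ≈ 4.73 m.

4.73 m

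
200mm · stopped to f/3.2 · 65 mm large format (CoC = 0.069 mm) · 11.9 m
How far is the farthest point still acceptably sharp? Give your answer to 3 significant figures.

12.7 m

Hyperfocal distance H = f²/(N·c) + f = 200²/(3.2 × 0.069) + 200 = 40000/0.2208 + 200 ≈ 181359.4 mm ≈ 181.4 m.
Far limit Df = s·(H − f)/(H − s) = 11900 × (181359.4 − 200) / (181359.4 − 11900) = 11900 × 181159.4 / 169459.4 ≈ 12722 mm ≈ 12.7 m.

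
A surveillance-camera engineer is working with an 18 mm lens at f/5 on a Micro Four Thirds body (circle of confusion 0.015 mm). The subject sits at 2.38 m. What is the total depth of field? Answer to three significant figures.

3.71 m

Hyperfocal distance H = f²/(N·c) + f = 18²/(5 × 0.015) + 18 = 324/0.075 + 18 ≈ 4338.0 mm ≈ 4.338 m.
Near limit Dn = s·(H − f)/(H + s − 2f) = 2380 × (4338.0 − 18) / (4338.0 + 2380 − 2 × 18) = 2380 × 4320.0 / 6682.0 ≈ 1538.7 mm.
Far limit Df = s·(H − f)/(H − s) = 2380 × (4338.0 − 18) / (4338.0 − 2380) = 2380 × 4320.0 / 1958.0 ≈ 5251.1 mm.
Depth of field = Df − Dn = 5251.1 − 1538.7 ≈ 3712.4 mm ≈ 3.71 m.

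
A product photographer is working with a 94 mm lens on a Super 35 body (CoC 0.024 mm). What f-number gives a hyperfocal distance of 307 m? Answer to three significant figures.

Rearrange H = f²/(N·c) + f for N: N = f² / ((H − f)·c).
N = 94² / ((307000 − 94) × 0.024) = 8836 / 7366 ≈ 1.20.

f/1.20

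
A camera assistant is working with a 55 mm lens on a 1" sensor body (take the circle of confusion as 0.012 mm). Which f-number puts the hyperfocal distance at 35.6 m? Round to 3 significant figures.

Rearrange H = f²/(N·c) + f for N: N = f² / ((H − f)·c).
N = 55² / ((35600 − 55) × 0.012) = 3025 / 426.5 ≈ 7.09.

f/7.09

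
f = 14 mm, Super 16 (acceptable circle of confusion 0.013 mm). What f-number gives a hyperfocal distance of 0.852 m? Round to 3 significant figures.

Rearrange H = f²/(N·c) + f for N: N = f² / ((H − f)·c).
N = 14² / ((852 − 14) × 0.013) = 196 / 10.89 ≈ 18.

f/18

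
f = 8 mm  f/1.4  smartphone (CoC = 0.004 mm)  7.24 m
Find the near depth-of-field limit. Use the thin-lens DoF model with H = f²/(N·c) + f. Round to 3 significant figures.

Hyperfocal distance H = f²/(N·c) + f = 8²/(1.4 × 0.004) + 8 = 64/0.0056 + 8 ≈ 11436.6 mm ≈ 11.44 m.
Near limit Dn = s·(H − f)/(H + s − 2f) = 7240 × (11436.6 − 8) / (11436.6 + 7240 − 2 × 8) = 7240 × 11428.6 / 18660.6 ≈ 4434.1 mm ≈ 4.43 m.

4.43 m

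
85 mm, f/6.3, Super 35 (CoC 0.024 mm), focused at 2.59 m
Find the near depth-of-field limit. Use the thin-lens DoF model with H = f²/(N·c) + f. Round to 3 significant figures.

2.46 m

Hyperfocal distance H = f²/(N·c) + f = 85²/(6.3 × 0.024) + 85 = 7225/0.1512 + 85 ≈ 47869.4 mm ≈ 47.87 m.
Near limit Dn = s·(H − f)/(H + s − 2f) = 2590 × (47869.4 − 85) / (47869.4 + 2590 − 2 × 85) = 2590 × 47784.4 / 50289.4 ≈ 2461.0 mm ≈ 2.46 m.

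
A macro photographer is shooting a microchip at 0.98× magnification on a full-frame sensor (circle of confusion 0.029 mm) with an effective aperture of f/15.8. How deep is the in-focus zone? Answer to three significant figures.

At magnification m, DoF ≈ 2·N_eff·c/m² = 2 × 15.8 × 0.029 / 0.98² = 0.9164 / 0.9604 ≈ 0.954 mm.

0.954 mm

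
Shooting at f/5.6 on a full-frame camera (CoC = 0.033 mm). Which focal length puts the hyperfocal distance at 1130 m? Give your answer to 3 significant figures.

457 mm

From H = f²/(N·c) + f, with f ≪ H: f ≈ √(H·N·c) = √(1130000 × 5.6 × 0.033) = √208824 ≈ 457.0 mm.
The +f correction barely moves this — solving exactly, f² + N·c·f − N·c·H = 0 ⇒ f = (−N·c + √((N·c)² + 4·N·c·H))/2 = (−0.1848 + √835296)/2 ≈ 456.88 mm, so f ≈ 457 mm.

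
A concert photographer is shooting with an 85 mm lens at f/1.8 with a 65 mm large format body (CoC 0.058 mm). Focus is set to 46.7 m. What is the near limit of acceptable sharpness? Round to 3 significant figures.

Hyperfocal distance H = f²/(N·c) + f = 85²/(1.8 × 0.058) + 85 = 7225/0.1044 + 85 ≈ 69290.0 mm ≈ 69.29 m.
Near limit Dn = s·(H − f)/(H + s − 2f) = 46700 × (69290.0 − 85) / (69290.0 + 46700 − 2 × 85) = 46700 × 69205.0 / 115820.0 ≈ 27904 mm ≈ 27.9 m.

27.9 m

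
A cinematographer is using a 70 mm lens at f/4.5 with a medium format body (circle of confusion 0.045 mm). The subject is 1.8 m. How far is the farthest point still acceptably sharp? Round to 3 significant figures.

1.94 m

Hyperfocal distance H = f²/(N·c) + f = 70²/(4.5 × 0.045) + 70 = 4900/0.2025 + 70 ≈ 24267.5 mm ≈ 24.27 m.
Far limit Df = s·(H − f)/(H − s) = 1800 × (24267.5 − 70) / (24267.5 − 1800) = 1800 × 24197.5 / 22467.5 ≈ 1938.6 mm ≈ 1.94 m.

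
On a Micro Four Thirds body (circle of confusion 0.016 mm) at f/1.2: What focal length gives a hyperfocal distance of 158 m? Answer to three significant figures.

55.1 mm

From H = f²/(N·c) + f, with f ≪ H: f ≈ √(H·N·c) = √(158000 × 1.2 × 0.016) = √3033.6 ≈ 55.08 mm.
The +f correction barely moves this — solving exactly, f² + N·c·f − N·c·H = 0 ⇒ f = (−N·c + √((N·c)² + 4·N·c·H))/2 = (−0.0192 + √12134)/2 ≈ 55.069 mm, so f ≈ 55.1 mm.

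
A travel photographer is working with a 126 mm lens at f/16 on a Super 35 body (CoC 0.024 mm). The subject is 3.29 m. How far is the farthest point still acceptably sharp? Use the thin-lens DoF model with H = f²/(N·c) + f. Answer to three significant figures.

Hyperfocal distance H = f²/(N·c) + f = 126²/(16 × 0.024) + 126 = 15876/0.384 + 126 ≈ 41469.8 mm ≈ 41.47 m.
Far limit Df = s·(H − f)/(H − s) = 3290 × (41469.8 − 126) / (41469.8 − 3290) = 3290 × 41343.8 / 38179.8 ≈ 3562.6 mm ≈ 3.56 m.

3.56 m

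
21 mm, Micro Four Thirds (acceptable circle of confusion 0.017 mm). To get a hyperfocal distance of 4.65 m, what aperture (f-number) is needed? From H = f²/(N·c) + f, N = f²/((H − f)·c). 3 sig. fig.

Rearrange H = f²/(N·c) + f for N: N = f² / ((H − f)·c).
N = 21² / ((4650 − 21) × 0.017) = 441 / 78.69 ≈ 5.60.

f/5.60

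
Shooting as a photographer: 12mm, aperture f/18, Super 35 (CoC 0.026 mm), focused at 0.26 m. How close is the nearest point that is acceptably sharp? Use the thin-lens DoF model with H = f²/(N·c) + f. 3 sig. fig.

144 mm

Hyperfocal distance H = f²/(N·c) + f = 12²/(18 × 0.026) + 12 = 144/0.468 + 12 ≈ 319.7 mm ≈ 0.320 m.
Near limit Dn = s·(H − f)/(H + s − 2f) = 260 × (319.7 − 12) / (319.7 + 260 − 2 × 12) = 260 × 307.7 / 555.7 ≈ 143.96 mm.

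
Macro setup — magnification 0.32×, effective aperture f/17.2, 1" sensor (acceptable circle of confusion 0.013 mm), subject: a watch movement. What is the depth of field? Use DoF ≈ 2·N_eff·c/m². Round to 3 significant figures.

4.37 mm

At magnification m, DoF ≈ 2·N_eff·c/m² = 2 × 17.2 × 0.013 / 0.32² = 0.4472 / 0.1024 ≈ 4.37 mm.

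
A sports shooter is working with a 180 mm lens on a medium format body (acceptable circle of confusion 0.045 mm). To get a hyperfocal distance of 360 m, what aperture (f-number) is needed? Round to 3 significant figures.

f/2.00

Rearrange H = f²/(N·c) + f for N: N = f² / ((H − f)·c).
N = 180² / ((360000 − 180) × 0.045) = 32400 / 16192 ≈ 2.00.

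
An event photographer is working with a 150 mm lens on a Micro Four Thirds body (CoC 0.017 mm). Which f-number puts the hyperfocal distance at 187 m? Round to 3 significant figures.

Rearrange H = f²/(N·c) + f for N: N = f² / ((H − f)·c).
N = 150² / ((187000 − 150) × 0.017) = 22500 / 3176 ≈ 7.08.

f/7.08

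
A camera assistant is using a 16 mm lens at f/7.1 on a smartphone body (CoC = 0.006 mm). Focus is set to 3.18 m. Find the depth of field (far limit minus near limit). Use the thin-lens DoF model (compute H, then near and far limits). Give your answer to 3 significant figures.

Hyperfocal distance H = f²/(N·c) + f = 16²/(7.1 × 0.006) + 16 = 256/0.0426 + 16 ≈ 6025.4 mm ≈ 6.025 m.
Near limit Dn = s·(H − f)/(H + s − 2f) = 3180 × (6025.4 − 16) / (6025.4 + 3180 − 2 × 16) = 3180 × 6009.4 / 9173.4 ≈ 2083.2 mm.
Far limit Df = s·(H − f)/(H − s) = 3180 × (6025.4 − 16) / (6025.4 − 3180) = 3180 × 6009.4 / 2845.4 ≈ 6716.1 mm.
Depth of field = Df − Dn = 6716.1 − 2083.2 ≈ 4632.9 mm ≈ 4.63 m.

4.63 m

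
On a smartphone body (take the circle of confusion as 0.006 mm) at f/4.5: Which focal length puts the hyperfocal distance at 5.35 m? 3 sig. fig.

From H = f²/(N·c) + f, with f ≪ H: f ≈ √(H·N·c) = √(5350 × 4.5 × 0.006) = √144.45 ≈ 12.02 mm.
The +f correction barely moves this — solving exactly, f² + N·c·f − N·c·H = 0 ⇒ f = (−N·c + √((N·c)² + 4·N·c·H))/2 = (−0.027 + √577.80)/2 ≈ 12.005 mm, so f ≈ 12.0 mm.

12.0 mm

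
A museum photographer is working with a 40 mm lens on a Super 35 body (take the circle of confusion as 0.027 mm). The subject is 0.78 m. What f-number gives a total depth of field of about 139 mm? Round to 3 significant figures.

f/7.08

Write h = H − f = f²/(N·c). The thin-lens limits are Dn = s·h/(h + (s−f)) and Df = s·h/(h − (s−f)), so DoF = Df − Dn = 2·s·(s−f)·h / (h² − (s−f)²).
That is a quadratic in h: DoF·h² − 2·s·(s−f)·h − DoF·(s−f)² = 0 ⇒ h = (s−f)·(s + √(s² + DoF²)) / DoF = 740 × (780 + √(780² + 139²)) / 139 = 740 × (780 + 792.288) / 139 ≈ 8370.5 mm.
Then N = f²/(c·h) = 40² / (0.027 × 8370.5) = 1600 / 226.00 ≈ 7.08.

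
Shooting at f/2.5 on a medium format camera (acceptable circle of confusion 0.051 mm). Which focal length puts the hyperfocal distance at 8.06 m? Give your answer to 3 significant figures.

32.0 mm

From H = f²/(N·c) + f, with f ≪ H: f ≈ √(H·N·c) = √(8060 × 2.5 × 0.051) = √1027.7 ≈ 32.06 mm.
Exact: f² + N·c·f − N·c·H = 0 ⇒ f = (−N·c + √((N·c)² + 4·N·c·H))/2 = (−0.1275 + √4110.6)/2 ≈ 31.993 mm ≈ 32.0 mm.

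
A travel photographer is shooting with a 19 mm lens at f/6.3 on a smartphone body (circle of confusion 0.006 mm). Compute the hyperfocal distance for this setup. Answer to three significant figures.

Hyperfocal distance H = f²/(N·c) + f = 19²/(6.3 × 0.006) + 19 = 361/0.0378 + 19 ≈ 9569.3 mm ≈ 9.57 m.

9.57 m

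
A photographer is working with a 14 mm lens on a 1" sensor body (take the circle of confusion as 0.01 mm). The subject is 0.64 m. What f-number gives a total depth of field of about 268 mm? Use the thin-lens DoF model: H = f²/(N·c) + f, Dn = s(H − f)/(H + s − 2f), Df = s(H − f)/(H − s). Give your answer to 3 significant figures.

Write h = H − f = f²/(N·c). The thin-lens limits are Dn = s·h/(h + (s−f)) and Df = s·h/(h − (s−f)), so DoF = Df − Dn = 2·s·(s−f)·h / (h² − (s−f)²).
That is a quadratic in h: DoF·h² − 2·s·(s−f)·h − DoF·(s−f)² = 0 ⇒ h = (s−f)·(s + √(s² + DoF²)) / DoF = 626 × (640 + √(640² + 268²)) / 268 = 626 × (640 + 693.847) / 268 ≈ 3115.6 mm.
Then N = f²/(c·h) = 14² / (0.01 × 3115.6) = 196 / 31.156 ≈ 6.29.

f/6.29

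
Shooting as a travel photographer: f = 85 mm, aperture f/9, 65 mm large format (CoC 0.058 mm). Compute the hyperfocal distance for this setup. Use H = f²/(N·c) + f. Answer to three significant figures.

Hyperfocal distance H = f²/(N·c) + f = 85²/(9 × 0.058) + 85 = 7225/0.522 + 85 ≈ 13926.0 mm ≈ 13.9 m.

13.9 m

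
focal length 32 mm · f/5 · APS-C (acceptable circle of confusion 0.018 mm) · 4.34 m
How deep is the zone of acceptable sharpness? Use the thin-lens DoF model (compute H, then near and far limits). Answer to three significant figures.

3.84 m

Hyperfocal distance H = f²/(N·c) + f = 32²/(5 × 0.018) + 32 = 1024/0.09 + 32 ≈ 11409.8 mm ≈ 11.41 m.
Near limit Dn = s·(H − f)/(H + s − 2f) = 4340 × (11409.8 − 32) / (11409.8 + 4340 − 2 × 32) = 4340 × 11377.8 / 15685.8 ≈ 3148.0 mm.
Far limit Df = s·(H − f)/(H − s) = 4340 × (11409.8 − 32) / (11409.8 − 4340) = 4340 × 11377.8 / 7069.8 ≈ 6984.6 mm.
Depth of field = Df − Dn = 6984.6 − 3148.0 ≈ 3836.6 mm ≈ 3.84 m.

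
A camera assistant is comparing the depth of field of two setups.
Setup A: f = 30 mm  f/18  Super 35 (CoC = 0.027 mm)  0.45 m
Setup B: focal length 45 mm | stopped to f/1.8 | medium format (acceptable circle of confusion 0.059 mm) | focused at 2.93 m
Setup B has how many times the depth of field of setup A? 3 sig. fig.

Setup A: H = 30²/(18×0.027) + 30 ≈ 1881.9 mm; DoF = Df − Dn = 582.00 − 366.81 ≈ 215.19 mm.
Setup B: H = 45²/(1.8×0.059) + 45 ≈ 19112.8 mm; DoF = Df − Dn = 3452.35 − 2544.94 ≈ 907.41 mm.
Ratio = 907.41 / 215.19 ≈ 4.22.

4.22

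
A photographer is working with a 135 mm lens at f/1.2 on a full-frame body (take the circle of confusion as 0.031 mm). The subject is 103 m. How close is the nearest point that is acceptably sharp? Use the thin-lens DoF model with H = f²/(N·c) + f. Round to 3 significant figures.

Hyperfocal distance H = f²/(N·c) + f = 135²/(1.2 × 0.031) + 135 = 18225/0.0372 + 135 ≈ 490054.4 mm ≈ 490.1 m.
Near limit Dn = s·(H − f)/(H + s − 2f) = 103000 × (490054.4 − 135) / (490054.4 + 103000 − 2 × 135) = 103000 × 489919.4 / 592784.4 ≈ 85127 mm ≈ 85.1 m.

85.1 m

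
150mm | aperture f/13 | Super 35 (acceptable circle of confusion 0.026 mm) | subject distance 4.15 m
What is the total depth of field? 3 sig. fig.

Hyperfocal distance H = f²/(N·c) + f = 150²/(13 × 0.026) + 150 = 22500/0.338 + 150 ≈ 66718.0 mm ≈ 66.72 m.
Near limit Dn = s·(H − f)/(H + s − 2f) = 4150 × (66718.0 − 150) / (66718.0 + 4150 − 2 × 150) = 4150 × 66568.0 / 70568.0 ≈ 3914.77 mm.
Far limit Df = s·(H − f)/(H − s) = 4150 × (66718.0 − 150) / (66718.0 − 4150) = 4150 × 66568.0 / 62568.0 ≈ 4415.31 mm.
Depth of field = Df − Dn = 4415.31 − 3914.77 ≈ 500.54 mm ≈ 0.501 m.

0.501 m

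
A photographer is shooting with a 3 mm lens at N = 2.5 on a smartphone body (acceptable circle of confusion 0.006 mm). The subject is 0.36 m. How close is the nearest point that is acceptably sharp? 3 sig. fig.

226 mm

Hyperfocal distance H = f²/(N·c) + f = 3²/(2.5 × 0.006) + 3 = 9/0.015 + 3 ≈ 603.0 mm ≈ 0.603 m.
Near limit Dn = s·(H − f)/(H + s − 2f) = 360 × (603.0 − 3) / (603.0 + 360 − 2 × 3) = 360 × 600.0 / 957.0 ≈ 225.71 mm.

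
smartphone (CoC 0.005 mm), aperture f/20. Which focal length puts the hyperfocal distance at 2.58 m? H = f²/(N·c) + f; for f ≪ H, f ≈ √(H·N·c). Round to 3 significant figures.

From H = f²/(N·c) + f, with f ≪ H: f ≈ √(H·N·c) = √(2580 × 20 × 0.005) = √258.00 ≈ 16.06 mm.
Exact: f² + N·c·f − N·c·H = 0 ⇒ f = (−N·c + √((N·c)² + 4·N·c·H))/2 = (−0.1 + √1032.0)/2 ≈ 16.012 mm ≈ 16.0 mm.

16.0 mm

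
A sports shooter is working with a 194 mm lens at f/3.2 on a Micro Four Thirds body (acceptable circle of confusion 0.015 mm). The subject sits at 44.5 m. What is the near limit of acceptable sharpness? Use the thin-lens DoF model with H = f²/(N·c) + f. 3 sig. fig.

Hyperfocal distance H = f²/(N·c) + f = 194²/(3.2 × 0.015) + 194 = 37636/0.048 + 194 ≈ 784277.3 mm ≈ 784.3 m.
Near limit Dn = s·(H − f)/(H + s − 2f) = 44500 × (784277.3 − 194) / (784277.3 + 44500 − 2 × 194) = 44500 × 784083.3 / 828389.3 ≈ 42120 mm ≈ 42.1 m.

42.1 m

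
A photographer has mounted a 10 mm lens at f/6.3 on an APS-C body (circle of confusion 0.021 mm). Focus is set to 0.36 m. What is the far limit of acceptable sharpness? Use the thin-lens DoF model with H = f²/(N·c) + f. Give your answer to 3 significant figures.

Hyperfocal distance H = f²/(N·c) + f = 10²/(6.3 × 0.021) + 10 = 100/0.1323 + 10 ≈ 765.9 mm ≈ 0.766 m.
Far limit Df = s·(H − f)/(H − s) = 360 × (765.9 − 10) / (765.9 − 360) = 360 × 755.9 / 405.9 ≈ 670.45 mm ≈ 0.670 m.

0.670 m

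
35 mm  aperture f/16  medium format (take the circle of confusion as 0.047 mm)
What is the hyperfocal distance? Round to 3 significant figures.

1.66 m

Hyperfocal distance H = f²/(N·c) + f = 35²/(16 × 0.047) + 35 = 1225/0.752 + 35 ≈ 1664.0 mm ≈ 1.66 m.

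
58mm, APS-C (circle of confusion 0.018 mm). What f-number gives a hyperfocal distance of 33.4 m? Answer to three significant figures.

f/5.61

Rearrange H = f²/(N·c) + f for N: N = f² / ((H − f)·c).
N = 58² / ((33400 − 58) × 0.018) = 3364 / 600.2 ≈ 5.61.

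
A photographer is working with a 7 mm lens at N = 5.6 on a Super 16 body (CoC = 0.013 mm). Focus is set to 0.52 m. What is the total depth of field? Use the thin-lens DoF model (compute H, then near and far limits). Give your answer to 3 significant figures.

Hyperfocal distance H = f²/(N·c) + f = 7²/(5.6 × 0.013) + 7 = 49/0.0728 + 7 ≈ 680.1 mm ≈ 0.680 m.
Near limit Dn = s·(H − f)/(H + s − 2f) = 520 × (680.1 − 7) / (680.1 + 520 − 2 × 7) = 520 × 673.1 / 1186.1 ≈ 295.1 mm.
Far limit Df = s·(H − f)/(H − s) = 520 × (680.1 − 7) / (680.1 − 520) = 520 × 673.1 / 160.1 ≈ 2186.4 mm.
Depth of field = Df − Dn = 2186.4 − 295.1 ≈ 1891.3 mm ≈ 1.89 m.

1.89 m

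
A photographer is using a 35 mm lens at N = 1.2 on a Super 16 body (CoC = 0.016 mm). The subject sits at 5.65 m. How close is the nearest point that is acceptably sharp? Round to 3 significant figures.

Hyperfocal distance H = f²/(N·c) + f = 35²/(1.2 × 0.016) + 35 = 1225/0.0192 + 35 ≈ 63837.1 mm ≈ 63.84 m.
Near limit Dn = s·(H − f)/(H + s − 2f) = 5650 × (63837.1 − 35) / (63837.1 + 5650 − 2 × 35) = 5650 × 63802.1 / 69417.1 ≈ 5193.0 mm ≈ 5.19 m.

5.19 m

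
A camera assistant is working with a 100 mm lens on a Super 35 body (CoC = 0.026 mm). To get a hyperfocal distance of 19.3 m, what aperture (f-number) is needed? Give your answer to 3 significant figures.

Rearrange H = f²/(N·c) + f for N: N = f² / ((H − f)·c).
N = 100² / ((19300 − 100) × 0.026) = 10000 / 499.2 ≈ 20.

f/20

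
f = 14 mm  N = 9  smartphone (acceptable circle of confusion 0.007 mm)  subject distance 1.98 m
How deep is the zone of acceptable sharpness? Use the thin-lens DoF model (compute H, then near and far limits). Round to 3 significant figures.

Hyperfocal distance H = f²/(N·c) + f = 14²/(9 × 0.007) + 14 = 196/0.063 + 14 ≈ 3125.1 mm ≈ 3.125 m.
Near limit Dn = s·(H − f)/(H + s − 2f) = 1980 × (3125.1 − 14) / (3125.1 + 1980 − 2 × 14) = 1980 × 3111.1 / 5077.1 ≈ 1213.3 mm.
Far limit Df = s·(H − f)/(H − s) = 1980 × (3125.1 − 14) / (3125.1 − 1980) = 1980 × 3111.1 / 1145.1 ≈ 5379.4 mm.
Depth of field = Df − Dn = 5379.4 − 1213.3 ≈ 4166.1 mm ≈ 4.17 m.

4.17 m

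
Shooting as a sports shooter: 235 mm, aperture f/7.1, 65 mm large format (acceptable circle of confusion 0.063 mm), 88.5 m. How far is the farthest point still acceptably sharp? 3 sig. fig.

Hyperfocal distance H = f²/(N·c) + f = 235²/(7.1 × 0.063) + 235 = 55225/0.4473 + 235 ≈ 123698.0 mm ≈ 123.7 m.
Far limit Df = s·(H − f)/(H − s) = 88500 × (123698.0 − 235) / (123698.0 − 88500) = 88500 × 123463.0 / 35198.0 ≈ 310429 mm ≈ 310 m.

310 m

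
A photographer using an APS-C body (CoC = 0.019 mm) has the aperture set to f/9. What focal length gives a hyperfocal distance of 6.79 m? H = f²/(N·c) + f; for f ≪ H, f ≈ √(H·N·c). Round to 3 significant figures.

From H = f²/(N·c) + f, with f ≪ H: f ≈ √(H·N·c) = √(6790 × 9 × 0.019) = √1161.1 ≈ 34.07 mm.
Exact: f² + N·c·f − N·c·H = 0 ⇒ f = (−N·c + √((N·c)² + 4·N·c·H))/2 = (−0.171 + √4644.4)/2 ≈ 33.989 mm ≈ 34.0 mm.

34.0 mm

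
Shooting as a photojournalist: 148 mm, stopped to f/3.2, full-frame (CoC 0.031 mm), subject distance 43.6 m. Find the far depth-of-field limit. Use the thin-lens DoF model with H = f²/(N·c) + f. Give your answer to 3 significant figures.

Hyperfocal distance H = f²/(N·c) + f = 148²/(3.2 × 0.031) + 148 = 21904/0.0992 + 148 ≈ 220954.5 mm ≈ 221.0 m.
Far limit Df = s·(H − f)/(H − s) = 43600 × (220954.5 − 148) / (220954.5 − 43600) = 43600 × 220806.5 / 177354.5 ≈ 54282 mm ≈ 54.3 m.

54.3 m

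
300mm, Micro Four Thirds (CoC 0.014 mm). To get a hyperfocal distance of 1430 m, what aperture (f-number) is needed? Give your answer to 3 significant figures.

Rearrange H = f²/(N·c) + f for N: N = f² / ((H − f)·c).
N = 300² / ((1430000 − 300) × 0.014) = 90000 / 20016 ≈ 4.50.

f/4.50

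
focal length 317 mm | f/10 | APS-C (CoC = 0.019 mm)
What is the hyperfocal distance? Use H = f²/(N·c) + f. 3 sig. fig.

529 m

Hyperfocal distance H = f²/(N·c) + f = 317²/(10 × 0.019) + 317 = 100489/0.19 + 317 ≈ 529206.5 mm ≈ 529 m.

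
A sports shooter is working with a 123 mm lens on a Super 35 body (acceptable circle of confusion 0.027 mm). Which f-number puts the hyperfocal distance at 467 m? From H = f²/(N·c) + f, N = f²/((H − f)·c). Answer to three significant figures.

Rearrange H = f²/(N·c) + f for N: N = f² / ((H − f)·c).
N = 123² / ((467000 − 123) × 0.027) = 15129 / 12606 ≈ 1.20.

f/1.20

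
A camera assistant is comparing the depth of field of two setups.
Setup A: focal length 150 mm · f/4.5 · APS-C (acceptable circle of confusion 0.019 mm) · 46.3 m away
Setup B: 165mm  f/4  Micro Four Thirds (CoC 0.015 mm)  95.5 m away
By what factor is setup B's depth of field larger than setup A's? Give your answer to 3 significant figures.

Setup A: H = 150²/(4.5×0.019) + 150 ≈ 263307.9 mm; DoF = Df − Dn = 56146 − 39392 ≈ 16754 mm.
Setup B: H = 165²/(4×0.015) + 165 ≈ 453915.0 mm; DoF = Df − Dn = 120902 − 78919 ≈ 41983 mm.
Ratio = 41983 / 16754 ≈ 2.51.

2.51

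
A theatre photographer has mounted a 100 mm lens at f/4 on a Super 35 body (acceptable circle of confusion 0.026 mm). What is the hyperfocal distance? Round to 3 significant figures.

96.3 m

Hyperfocal distance H = f²/(N·c) + f = 100²/(4 × 0.026) + 100 = 10000/0.104 + 100 ≈ 96253.8 mm ≈ 96.3 m.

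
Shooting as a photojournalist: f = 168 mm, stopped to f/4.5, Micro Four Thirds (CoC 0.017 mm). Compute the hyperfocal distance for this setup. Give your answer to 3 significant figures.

Hyperfocal distance H = f²/(N·c) + f = 168²/(4.5 × 0.017) + 168 = 28224/0.0765 + 168 ≈ 369109.2 mm ≈ 369 m.

369 m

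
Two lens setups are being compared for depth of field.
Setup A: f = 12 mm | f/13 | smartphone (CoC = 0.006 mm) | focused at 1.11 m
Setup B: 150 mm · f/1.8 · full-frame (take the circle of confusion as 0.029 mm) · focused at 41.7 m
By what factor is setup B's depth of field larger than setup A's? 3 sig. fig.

3.97

Setup A: H = 12²/(13×0.006) + 12 ≈ 1858.2 mm; DoF = Df − Dn = 2739.0 − 696.0 ≈ 2043.0 mm.
Setup B: H = 150²/(1.8×0.029) + 150 ≈ 431184.5 mm; DoF = Df − Dn = 46148.5 − 38033.7 ≈ 8114.8 mm.
Ratio = 8114.8 / 2043.0 ≈ 3.97.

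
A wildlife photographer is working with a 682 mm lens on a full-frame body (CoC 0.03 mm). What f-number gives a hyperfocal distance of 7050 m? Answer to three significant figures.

f/2.20

Rearrange H = f²/(N·c) + f for N: N = f² / ((H − f)·c).
N = 682² / ((7050000 − 682) × 0.03) = 465124 / 211480 ≈ 2.20.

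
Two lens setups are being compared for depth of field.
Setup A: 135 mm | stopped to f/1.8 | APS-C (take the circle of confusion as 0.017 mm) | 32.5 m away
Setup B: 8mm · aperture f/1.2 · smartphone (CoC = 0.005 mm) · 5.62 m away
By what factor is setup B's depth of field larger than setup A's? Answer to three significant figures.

2.31

Setup A: H = 135²/(1.8×0.017) + 135 ≈ 595723.2 mm; DoF = Df − Dn = 34367.6 − 30824.9 ≈ 3542.7 mm.
Setup B: H = 8²/(1.2×0.005) + 8 ≈ 10674.7 mm; DoF = Df − Dn = 11859.7 − 3682.5 ≈ 8177.2 mm.
Ratio = 8177.2 / 3542.7 ≈ 2.31.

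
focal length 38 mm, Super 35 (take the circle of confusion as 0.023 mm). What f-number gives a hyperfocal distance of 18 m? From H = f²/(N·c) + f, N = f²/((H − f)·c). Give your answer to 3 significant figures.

Rearrange H = f²/(N·c) + f for N: N = f² / ((H − f)·c).
N = 38² / ((18000 − 38) × 0.023) = 1444 / 413.1 ≈ 3.50.

f/3.50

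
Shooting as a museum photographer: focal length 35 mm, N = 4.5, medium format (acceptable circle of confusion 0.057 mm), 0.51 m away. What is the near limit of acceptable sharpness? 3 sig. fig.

464 mm

Hyperfocal distance H = f²/(N·c) + f = 35²/(4.5 × 0.057) + 35 = 1225/0.2565 + 35 ≈ 4810.8 mm ≈ 4.811 m.
Near limit Dn = s·(H − f)/(H + s − 2f) = 510 × (4810.8 − 35) / (4810.8 + 510 − 2 × 35) = 510 × 4775.8 / 5250.8 ≈ 463.86 mm.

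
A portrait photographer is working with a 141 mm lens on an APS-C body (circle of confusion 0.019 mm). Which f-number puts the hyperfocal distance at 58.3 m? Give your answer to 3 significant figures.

f/18

Rearrange H = f²/(N·c) + f for N: N = f² / ((H − f)·c).
N = 141² / ((58300 − 141) × 0.019) = 19881 / 1105 ≈ 18.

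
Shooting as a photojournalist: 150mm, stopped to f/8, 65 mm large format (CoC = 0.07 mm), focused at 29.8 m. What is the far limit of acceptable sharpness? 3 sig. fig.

Hyperfocal distance H = f²/(N·c) + f = 150²/(8 × 0.07) + 150 = 22500/0.56 + 150 ≈ 40328.6 mm ≈ 40.33 m.
Far limit Df = s·(H − f)/(H − s) = 29800 × (40328.6 − 150) / (40328.6 − 29800) = 29800 × 40178.6 / 10528.6 ≈ 113721 mm ≈ 114 m.

114 m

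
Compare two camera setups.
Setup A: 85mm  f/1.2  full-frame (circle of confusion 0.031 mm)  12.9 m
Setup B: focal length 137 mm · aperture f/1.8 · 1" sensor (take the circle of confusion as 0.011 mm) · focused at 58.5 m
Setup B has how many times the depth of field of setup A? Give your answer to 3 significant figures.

Setup A: H = 85²/(1.2×0.031) + 85 ≈ 194305.4 mm; DoF = Df − Dn = 13811.3 − 12101.5 ≈ 1709.8 mm.
Setup B: H = 137²/(1.8×0.011) + 137 ≈ 948066.3 mm; DoF = Df − Dn = 62338.1 − 55107.1 ≈ 7231.0 mm.
Ratio = 7231.0 / 1709.8 ≈ 4.23.

4.23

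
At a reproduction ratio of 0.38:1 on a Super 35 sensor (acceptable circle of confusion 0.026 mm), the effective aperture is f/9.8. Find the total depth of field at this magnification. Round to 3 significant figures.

At magnification m, DoF ≈ 2·N_eff·c/m² = 2 × 9.8 × 0.026 / 0.38² = 0.5096 / 0.1444 ≈ 3.53 mm.

3.53 mm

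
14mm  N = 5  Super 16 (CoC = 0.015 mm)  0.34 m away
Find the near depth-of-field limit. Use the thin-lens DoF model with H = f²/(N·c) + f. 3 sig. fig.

302 mm

Hyperfocal distance H = f²/(N·c) + f = 14²/(5 × 0.015) + 14 = 196/0.075 + 14 ≈ 2627.3 mm ≈ 2.627 m.
Near limit Dn = s·(H − f)/(H + s − 2f) = 340 × (2627.3 − 14) / (2627.3 + 340 − 2 × 14) = 340 × 2613.3 / 2939.3 ≈ 302.29 mm.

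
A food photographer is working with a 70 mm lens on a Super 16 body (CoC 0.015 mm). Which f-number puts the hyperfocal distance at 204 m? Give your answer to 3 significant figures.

f/1.60

Rearrange H = f²/(N·c) + f for N: N = f² / ((H − f)·c).
N = 70² / ((204000 − 70) × 0.015) = 4900 / 3059 ≈ 1.60.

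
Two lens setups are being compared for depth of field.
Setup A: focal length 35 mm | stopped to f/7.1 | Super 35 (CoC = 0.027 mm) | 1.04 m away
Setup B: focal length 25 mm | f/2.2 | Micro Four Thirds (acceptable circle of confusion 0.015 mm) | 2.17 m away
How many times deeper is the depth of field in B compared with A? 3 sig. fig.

1.48

Setup A: H = 35²/(7.1×0.027) + 35 ≈ 6425.2 mm; DoF = Df − Dn = 1234.09 − 898.66 ≈ 335.43 mm.
Setup B: H = 25²/(2.2×0.015) + 25 ≈ 18964.4 mm; DoF = Df − Dn = 2447.15 − 1949.24 ≈ 497.91 mm.
Ratio = 497.91 / 335.43 ≈ 1.48.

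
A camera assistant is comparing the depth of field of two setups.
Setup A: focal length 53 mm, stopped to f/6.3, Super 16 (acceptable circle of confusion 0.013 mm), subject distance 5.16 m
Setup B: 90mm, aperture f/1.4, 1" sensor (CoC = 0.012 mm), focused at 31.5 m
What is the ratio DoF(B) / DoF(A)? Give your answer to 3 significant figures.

Setup A: H = 53²/(6.3×0.013) + 53 ≈ 34350.9 mm; DoF = Df − Dn = 6062.8 − 4491.2 ≈ 1571.6 mm.
Setup B: H = 90²/(1.4×0.012) + 90 ≈ 482232.9 mm; DoF = Df − Dn = 33695.1 − 29573.4 ≈ 4121.7 mm.
Ratio = 4121.7 / 1571.6 ≈ 2.62.

2.62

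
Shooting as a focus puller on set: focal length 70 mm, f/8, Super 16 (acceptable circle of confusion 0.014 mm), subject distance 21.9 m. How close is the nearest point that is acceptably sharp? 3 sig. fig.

Hyperfocal distance H = f²/(N·c) + f = 70²/(8 × 0.014) + 70 = 4900/0.112 + 70 ≈ 43820.0 mm ≈ 43.82 m.
Near limit Dn = s·(H − f)/(H + s − 2f) = 21900 × (43820.0 − 70) / (43820.0 + 21900 − 2 × 70) = 21900 × 43750.0 / 65580.0 ≈ 14610 mm ≈ 14.6 m.

14.6 m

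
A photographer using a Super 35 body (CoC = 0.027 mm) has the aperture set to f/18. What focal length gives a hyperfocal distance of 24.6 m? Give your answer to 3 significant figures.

From H = f²/(N·c) + f, with f ≪ H: f ≈ √(H·N·c) = √(24600 × 18 × 0.027) = √11956 ≈ 109.3 mm.
The +f correction barely moves this — solving exactly, f² + N·c·f − N·c·H = 0 ⇒ f = (−N·c + √((N·c)² + 4·N·c·H))/2 = (−0.486 + √47823)/2 ≈ 109.10 mm, so f ≈ 109 mm.

109 mm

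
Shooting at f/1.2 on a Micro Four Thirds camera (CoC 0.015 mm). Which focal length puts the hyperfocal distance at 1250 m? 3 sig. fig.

150 mm

From H = f²/(N·c) + f, with f ≪ H: f ≈ √(H·N·c) = √(1250000 × 1.2 × 0.015) = √22500 ≈ 150.0 mm.
The +f correction barely moves this — solving exactly, f² + N·c·f − N·c·H = 0 ⇒ f = (−N·c + √((N·c)² + 4·N·c·H))/2 = (−0.018 + √90000)/2 ≈ 149.99 mm, so f ≈ 150 mm.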